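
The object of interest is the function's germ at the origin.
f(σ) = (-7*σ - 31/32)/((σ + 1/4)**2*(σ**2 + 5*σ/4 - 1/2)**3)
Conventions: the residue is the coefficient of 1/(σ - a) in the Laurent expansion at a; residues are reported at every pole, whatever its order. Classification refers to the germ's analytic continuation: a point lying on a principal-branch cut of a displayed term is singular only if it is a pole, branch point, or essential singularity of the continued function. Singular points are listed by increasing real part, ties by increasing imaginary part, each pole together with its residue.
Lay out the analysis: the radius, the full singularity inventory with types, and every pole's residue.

Denominator factor (σ + 1/4)^2: pole of order 2 at -1/4, modulus 1/4.
Denominator factor (σ**2 + 5*σ/4 - 1/2)^3: discriminant 57/16, real irrational roots -5/8 + (1/8)*sqrt(57) and -5/8 - (1/8)*sqrt(57); poles of order 3, moduli -5/8 + (1/8)*sqrt(57) and 5/8 + (1/8)*sqrt(57).
The radius of convergence is the smallest modulus among the singular points: 1/4.
The factor σ**2 + 5*σ/4 - 1/2 splits as (σ - a)(σ - a') with a = -5/8 - (1/8)*sqrt(57), a' = -5/8 + (1/8)*sqrt(57). At the order-3 pole a set g(σ) = (σ - a)^3*f(σ) = [(-7*σ - 31/32)/(σ + 1/4)**2] / (σ - a')^3.
Order-3 pole: residue = g''(a)/2; g''(-5/8 - (1/8)*sqrt(57)) = -298/27 + (117482/185193)*sqrt(57), so the residue is -149/27 + (58741/185193)*sqrt(57).
At the order-2 pole -1/4 set g(σ) = (σ - (-1/4))^2*f(σ) = (-7*σ - 31/32)/(σ**2 + 5*σ/4 - 1/2)**3.
Order-2 pole: residue = g'(a); g'(-1/4) = 298/27, so the residue is 298/27.
The factor σ**2 + 5*σ/4 - 1/2 splits as (σ - a)(σ - a') with a = -5/8 + (1/8)*sqrt(57), a' = -5/8 - (1/8)*sqrt(57). At the order-3 pole a set g(σ) = (σ - a)^3*f(σ) = [(-7*σ - 31/32)/(σ + 1/4)**2] / (σ - a')^3.
Order-3 pole: residue = g''(a)/2; g''(-5/8 + (1/8)*sqrt(57)) = -298/27 - (117482/185193)*sqrt(57), so the residue is -149/27 - (58741/185193)*sqrt(57).
List the singular points by increasing real part (a conjugate pair: the negative imaginary part first).

Radius of convergence at 0: 1/4.
At -5/8 - (1/8)*sqrt(57): a pole of order 3; residue -149/27 + (58741/185193)*sqrt(57).
At -1/4: a pole of order 2; residue 298/27.
At -5/8 + (1/8)*sqrt(57): a pole of order 3; residue -149/27 - (58741/185193)*sqrt(57).


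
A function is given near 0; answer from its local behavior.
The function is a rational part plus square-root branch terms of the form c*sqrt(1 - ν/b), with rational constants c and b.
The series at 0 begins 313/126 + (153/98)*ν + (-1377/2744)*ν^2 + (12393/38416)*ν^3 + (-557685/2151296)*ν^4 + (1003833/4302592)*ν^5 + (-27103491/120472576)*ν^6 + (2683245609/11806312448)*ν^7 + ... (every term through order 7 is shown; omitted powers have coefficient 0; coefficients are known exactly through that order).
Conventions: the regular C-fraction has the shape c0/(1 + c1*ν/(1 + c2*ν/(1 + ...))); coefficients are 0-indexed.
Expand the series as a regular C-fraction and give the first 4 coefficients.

The regular C-fraction coefficients are [313/126, -1377/2191, 8325/8764, 2817/25900].

Taylor coefficients (read off): a_0 = 313/126, a_1 = 153/98, a_2 = -1377/2744, a_3 = 12393/38416.
c0 = a_0 = 313/126. Peel one level at a time: if S = 1 + c*ν/S' with S'(0) = 1, then c is the ν-coefficient of S and S' = c*ν/(S - 1).
S_1 = c0/f = 1 + (-1377/2191)*ν + (11463525/19201924)*ν^2 + ...; c1 = -1377/2191.
S_2 = c1*ν/(S_1 - 1) = 1 + (8325/8764)*ν + (-81/784)*ν^2 + ...; c2 = 8325/8764.
S_3 = c2*ν/(S_2 - 1) = 1 + (2817/25900)*ν + ...; c3 = 2817/25900.


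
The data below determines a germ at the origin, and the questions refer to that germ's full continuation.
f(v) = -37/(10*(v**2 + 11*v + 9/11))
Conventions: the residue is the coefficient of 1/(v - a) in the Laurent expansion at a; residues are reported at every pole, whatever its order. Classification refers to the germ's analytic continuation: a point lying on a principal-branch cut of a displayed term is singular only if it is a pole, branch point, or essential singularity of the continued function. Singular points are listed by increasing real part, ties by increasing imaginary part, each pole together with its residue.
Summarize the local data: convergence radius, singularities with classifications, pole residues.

Denominator factor (v**2 + 11*v + 9/11): discriminant 1295/11, real irrational roots -11/2 + (1/22)*sqrt(14245) and -11/2 - (1/22)*sqrt(14245); poles of order 1, moduli 11/2 - (1/22)*sqrt(14245) and 11/2 + (1/22)*sqrt(14245).
The radius of convergence is the smallest modulus among the singular points: 11/2 - (1/22)*sqrt(14245).
The factor v**2 + 11*v + 9/11 splits as (v - a)(v - a') with a = -11/2 - (1/22)*sqrt(14245), a' = -11/2 + (1/22)*sqrt(14245). At the order-1 pole a set g(v) = (v - a)*f(v) = [-37/10] / (v - a').
Simple pole: residue = g(a) at a = -11/2 - (1/22)*sqrt(14245), which is (1/350)*sqrt(14245).
The factor v**2 + 11*v + 9/11 splits as (v - a)(v - a') with a = -11/2 + (1/22)*sqrt(14245), a' = -11/2 - (1/22)*sqrt(14245). At the order-1 pole a set g(v) = (v - a)*f(v) = [-37/10] / (v - a').
Simple pole: residue = g(a) at a = -11/2 + (1/22)*sqrt(14245), which is -(1/350)*sqrt(14245).
List the singular points by increasing real part (a conjugate pair: the negative imaginary part first).

Radius of convergence at 0: 11/2 - (1/22)*sqrt(14245).
At -11/2 - (1/22)*sqrt(14245): a pole of order 1; residue (1/350)*sqrt(14245).
At -11/2 + (1/22)*sqrt(14245): a pole of order 1; residue -(1/350)*sqrt(14245).


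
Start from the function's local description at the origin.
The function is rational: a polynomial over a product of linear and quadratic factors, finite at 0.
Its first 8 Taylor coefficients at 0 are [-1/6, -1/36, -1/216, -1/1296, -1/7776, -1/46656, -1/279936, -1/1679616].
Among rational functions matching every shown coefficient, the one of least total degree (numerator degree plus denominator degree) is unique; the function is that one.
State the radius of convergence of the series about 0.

No rational of total degree below 1 reproduces all 8 coefficients; solving the [0/1] Pade equations on them gives f(φ) = 1/(φ - 6), whose expansion matches every shown term.
Denominator factor (φ - 6): pole of order 1 at 6, modulus 6.
The radius of convergence is the smallest modulus among the singular points: 6.

The radius of convergence is 6.


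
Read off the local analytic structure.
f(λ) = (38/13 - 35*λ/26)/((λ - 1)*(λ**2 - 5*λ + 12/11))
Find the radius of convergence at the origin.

Denominator factor (λ - 1): pole of order 1 at 1, modulus 1.
Denominator factor (λ**2 - 5*λ + 12/11): discriminant 227/11, real irrational roots 5/2 + (1/22)*sqrt(2497) and 5/2 - (1/22)*sqrt(2497); poles of order 1, moduli 5/2 + (1/22)*sqrt(2497) and 5/2 - (1/22)*sqrt(2497).
The radius of convergence is the smallest modulus among the singular points: 5/2 - (1/22)*sqrt(2497).

The radius of convergence is 5/2 - (1/22)*sqrt(2497).


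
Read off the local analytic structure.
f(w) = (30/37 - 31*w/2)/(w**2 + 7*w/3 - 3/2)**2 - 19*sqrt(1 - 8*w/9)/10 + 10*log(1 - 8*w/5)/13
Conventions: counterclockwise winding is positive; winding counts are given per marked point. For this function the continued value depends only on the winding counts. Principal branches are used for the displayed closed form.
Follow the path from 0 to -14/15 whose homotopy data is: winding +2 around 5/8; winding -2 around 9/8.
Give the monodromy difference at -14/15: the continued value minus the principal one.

Continued minus principal equals (40/13)*pi*i.

The rational part is single-valued and drops out of the difference; each branch term changes only by its own monodromy.
(-19/10)*sqrt(1 - w/(9/8)): winding -2 is even, the square root returns to the same sheet, contribution 0.
(10/13)*log(1 - w/(5/8)): each positive loop around 5/8 adds 2*pi*i to the log, so winding +2 contributes (10/13)*(2)*2*pi*i = (40/13)*pi*i.
Summing the contributions at w = -14/15 gives (40/13)*pi*i.


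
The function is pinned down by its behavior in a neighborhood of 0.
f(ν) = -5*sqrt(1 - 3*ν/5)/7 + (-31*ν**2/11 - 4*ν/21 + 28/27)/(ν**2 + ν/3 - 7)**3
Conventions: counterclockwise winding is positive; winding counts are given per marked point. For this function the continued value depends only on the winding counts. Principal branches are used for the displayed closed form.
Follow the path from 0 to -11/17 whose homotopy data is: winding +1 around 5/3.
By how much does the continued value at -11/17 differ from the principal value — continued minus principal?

The rational part is single-valued and drops out of the difference; each branch term changes only by its own monodromy.
(-5/7)*sqrt(1 - ν/(5/3)): winding +1 is odd, the square root flips sign, contributing -2*(-5/7)*sqrt(1 - (-11/17)/(5/3)) = -2*(-5/7)*sqrt(118/85) = (2/119)*sqrt(10030).
Summing the contributions at ν = -11/17 gives (2/119)*sqrt(10030).

Continued minus principal equals (2/119)*sqrt(10030).


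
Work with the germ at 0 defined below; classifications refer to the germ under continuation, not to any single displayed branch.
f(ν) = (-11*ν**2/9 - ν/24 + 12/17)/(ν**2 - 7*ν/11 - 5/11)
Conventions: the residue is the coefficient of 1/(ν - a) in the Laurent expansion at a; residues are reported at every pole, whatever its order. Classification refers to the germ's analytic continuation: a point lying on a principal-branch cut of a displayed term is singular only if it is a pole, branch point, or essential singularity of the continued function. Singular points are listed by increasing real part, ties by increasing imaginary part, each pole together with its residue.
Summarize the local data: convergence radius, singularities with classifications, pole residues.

Radius of convergence at 0: -7/22 + (1/22)*sqrt(269).
At 7/22 - (1/22)*sqrt(269): a pole of order 1; residue -59/144 + (991/219504)*sqrt(269).
At 7/22 + (1/22)*sqrt(269): a pole of order 1; residue -59/144 - (991/219504)*sqrt(269).

Denominator factor (ν**2 - 7*ν/11 - 5/11): discriminant 269/121, real irrational roots 7/22 + (1/22)*sqrt(269) and 7/22 - (1/22)*sqrt(269); poles of order 1, moduli 7/22 + (1/22)*sqrt(269) and -7/22 + (1/22)*sqrt(269).
The radius of convergence is the smallest modulus among the singular points: -7/22 + (1/22)*sqrt(269).
The factor ν**2 - 7*ν/11 - 5/11 splits as (ν - a)(ν - a') with a = 7/22 - (1/22)*sqrt(269), a' = 7/22 + (1/22)*sqrt(269). At the order-1 pole a set g(ν) = (ν - a)*f(ν) = [-11*ν**2/9 - ν/24 + 12/17] / (ν - a').
Simple pole: residue = g(a) at a = 7/22 - (1/22)*sqrt(269), which is -59/144 + (991/219504)*sqrt(269).
The factor ν**2 - 7*ν/11 - 5/11 splits as (ν - a)(ν - a') with a = 7/22 + (1/22)*sqrt(269), a' = 7/22 - (1/22)*sqrt(269). At the order-1 pole a set g(ν) = (ν - a)*f(ν) = [-11*ν**2/9 - ν/24 + 12/17] / (ν - a').
Simple pole: residue = g(a) at a = 7/22 + (1/22)*sqrt(269), which is -59/144 - (991/219504)*sqrt(269).
List the singular points by increasing real part (a conjugate pair: the negative imaginary part first).


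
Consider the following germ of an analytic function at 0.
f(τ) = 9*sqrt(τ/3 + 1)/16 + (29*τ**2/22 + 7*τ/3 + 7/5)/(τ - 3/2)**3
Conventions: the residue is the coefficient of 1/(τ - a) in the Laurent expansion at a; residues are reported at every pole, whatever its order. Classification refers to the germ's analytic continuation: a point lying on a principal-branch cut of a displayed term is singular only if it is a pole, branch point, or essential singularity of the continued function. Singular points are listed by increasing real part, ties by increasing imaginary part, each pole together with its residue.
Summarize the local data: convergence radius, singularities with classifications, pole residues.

Radius of convergence at 0: 3/2.
At -3: an algebraic (square-root) branch point.
At 3/2: a pole of order 3; residue 29/22.

Denominator factor (τ - 3/2)^3: pole of order 3 at 3/2, modulus 3/2.
Branch term (9/16)*sqrt(1 - τ/(-3)): its argument vanishes at τ = -3, a square-root branch point, modulus 3.
The radius of convergence is the smallest modulus among the singular points: 3/2.
The branch term is analytic at 3/2 and contributes nothing to the residue; only the rational part matters.
At the order-3 pole 3/2 set g(τ) = (τ - (3/2))^3*(rational part) = 29*τ**2/22 + 7*τ/3 + 7/5.
Order-3 pole: residue = g''(a)/2; g''(3/2) = 29/11, so the residue is 29/22.
List the singular points by increasing real part (a conjugate pair: the negative imaginary part first).


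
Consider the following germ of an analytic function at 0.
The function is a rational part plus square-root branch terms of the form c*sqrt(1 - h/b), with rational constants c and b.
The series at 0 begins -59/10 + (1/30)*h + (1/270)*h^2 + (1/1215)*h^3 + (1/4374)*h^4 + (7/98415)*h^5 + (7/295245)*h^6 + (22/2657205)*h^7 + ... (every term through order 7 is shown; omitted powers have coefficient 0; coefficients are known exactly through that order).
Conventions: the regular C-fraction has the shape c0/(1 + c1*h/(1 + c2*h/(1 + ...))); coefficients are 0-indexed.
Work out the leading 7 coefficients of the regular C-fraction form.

Taylor coefficients (read off): a_0 = -59/10, a_1 = 1/30, a_2 = 1/270, a_3 = 1/1215, a_4 = 1/4374, a_5 = 7/98415, a_6 = 7/295245.
c0 = a_0 = -59/10. Peel one level at a time: if S = 1 + c*h/S' with S'(0) = 1, then c is the h-coefficient of S and S' = c*h/(S - 1).
S_1 = c0/f = 1 + (1/177)*h + (62/93987)*h^2 + ...; c1 = 1/177.
S_2 = c1*h/(S_1 - 1) = 1 + (-62/531)*h + (-1/81)*h^2 + ...; c2 = -62/531.
S_3 = c2*h/(S_2 - 1) = 1 + (-59/558)*h + (-3835/311364)*h^2 + ...; c3 = -59/558.
S_4 = c3*h/(S_3 - 1) = 1 + (-65/558)*h + (-1/81)*h^2 + ...; c4 = -65/558.
S_5 = c4*h/(S_4 - 1) = 1 + (-62/585)*h + (-4216/342225)*h^2 + ...; c5 = -62/585.
S_6 = c5*h/(S_5 - 1) = 1 + (-68/585)*h + ...; c6 = -68/585.

The regular C-fraction coefficients are [-59/10, 1/177, -62/531, -59/558, -65/558, -62/585, -68/585].


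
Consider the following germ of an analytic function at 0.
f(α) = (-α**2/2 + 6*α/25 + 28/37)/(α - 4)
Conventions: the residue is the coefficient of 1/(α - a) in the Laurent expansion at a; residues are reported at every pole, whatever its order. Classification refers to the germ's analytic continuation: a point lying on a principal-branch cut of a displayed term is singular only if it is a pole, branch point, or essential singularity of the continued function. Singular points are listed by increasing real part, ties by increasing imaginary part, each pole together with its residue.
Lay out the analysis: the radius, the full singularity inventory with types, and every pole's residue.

Denominator factor (α - 4): pole of order 1 at 4, modulus 4.
The radius of convergence is the smallest modulus among the singular points: 4.
At the order-1 pole 4 set g(α) = (α - (4))*f(α) = -α**2/2 + 6*α/25 + 28/37.
Simple pole: residue = g(a) at a = 4, which is -5812/925.

Radius of convergence at 0: 4.
At 4: a pole of order 1; residue -5812/925.


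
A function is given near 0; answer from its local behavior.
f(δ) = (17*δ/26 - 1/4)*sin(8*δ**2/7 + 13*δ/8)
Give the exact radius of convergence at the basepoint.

The factor sin(8*δ**2/7 + 13*δ/8) is entire and contributes no finite singular point.
The polynomial part has no poles.
No finite singular points: the Taylor series at 0 converges everywhere.

The radius of convergence is infinite.


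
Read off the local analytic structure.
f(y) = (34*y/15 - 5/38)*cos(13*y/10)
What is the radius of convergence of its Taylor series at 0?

The factor cos(13*y/10) is entire and contributes no finite singular point.
The polynomial part has no poles.
No finite singular points: the Taylor series at 0 converges everywhere.

The radius of convergence is infinite.


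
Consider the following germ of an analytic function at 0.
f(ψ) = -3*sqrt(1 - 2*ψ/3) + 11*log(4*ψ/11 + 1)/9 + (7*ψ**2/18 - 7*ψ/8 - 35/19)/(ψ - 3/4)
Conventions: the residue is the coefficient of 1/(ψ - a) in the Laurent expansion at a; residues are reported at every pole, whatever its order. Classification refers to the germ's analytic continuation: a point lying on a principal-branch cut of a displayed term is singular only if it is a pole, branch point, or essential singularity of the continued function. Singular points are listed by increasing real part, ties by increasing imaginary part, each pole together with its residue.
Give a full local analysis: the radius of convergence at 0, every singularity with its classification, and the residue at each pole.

Denominator factor (ψ - 3/4): pole of order 1 at 3/4, modulus 3/4.
Branch term (11/9)*log(1 - ψ/(-11/4)): its argument vanishes at ψ = -11/4, a logarithmic branch point, modulus 11/4.
Branch term (-3)*sqrt(1 - ψ/(3/2)): its argument vanishes at ψ = 3/2, a square-root branch point, modulus 3/2.
The radius of convergence is the smallest modulus among the singular points: 3/4.
The branch terms are analytic at 3/4 and contribute nothing to the residue; only the rational part matters.
At the order-1 pole 3/4 set g(ψ) = (ψ - (3/4))*(rational part) = 7*ψ**2/18 - 7*ψ/8 - 35/19.
Simple pole: residue = g(a) at a = 3/4, which is -693/304.
List the singular points by increasing real part (a conjugate pair: the negative imaginary part first).

Radius of convergence at 0: 3/4.
At -11/4: a logarithmic branch point.
At 3/4: a pole of order 1; residue -693/304.
At 3/2: an algebraic (square-root) branch point.


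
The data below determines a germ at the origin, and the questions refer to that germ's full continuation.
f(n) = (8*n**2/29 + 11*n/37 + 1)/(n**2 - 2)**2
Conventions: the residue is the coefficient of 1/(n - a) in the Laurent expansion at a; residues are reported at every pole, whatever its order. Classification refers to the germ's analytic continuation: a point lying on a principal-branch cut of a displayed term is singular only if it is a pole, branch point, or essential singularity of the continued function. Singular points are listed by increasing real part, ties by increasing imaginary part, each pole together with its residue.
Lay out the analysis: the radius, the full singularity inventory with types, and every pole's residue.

Radius of convergence at 0: sqrt(2).
At -sqrt(2): a pole of order 2; residue (13/464)*sqrt(2).
At sqrt(2): a pole of order 2; residue -(13/464)*sqrt(2).

Denominator factor (n**2 - 2)^2: discriminant 8, real irrational roots sqrt(2) and -sqrt(2); poles of order 2, moduli sqrt(2) and sqrt(2).
The radius of convergence is the smallest modulus among the singular points: sqrt(2).
The factor n**2 - 2 splits as (n - a)(n - a') with a = -sqrt(2), a' = sqrt(2). At the order-2 pole a set g(n) = (n - a)^2*f(n) = [8*n**2/29 + 11*n/37 + 1] / (n - a')^2.
Order-2 pole: residue = g'(a); g'(-sqrt(2)) = (13/464)*sqrt(2), so the residue is (13/464)*sqrt(2).
The factor n**2 - 2 splits as (n - a)(n - a') with a = sqrt(2), a' = -sqrt(2). At the order-2 pole a set g(n) = (n - a)^2*f(n) = [8*n**2/29 + 11*n/37 + 1] / (n - a')^2.
Order-2 pole: residue = g'(a); g'(sqrt(2)) = -(13/464)*sqrt(2), so the residue is -(13/464)*sqrt(2).
List the singular points by increasing real part (a conjugate pair: the negative imaginary part first).


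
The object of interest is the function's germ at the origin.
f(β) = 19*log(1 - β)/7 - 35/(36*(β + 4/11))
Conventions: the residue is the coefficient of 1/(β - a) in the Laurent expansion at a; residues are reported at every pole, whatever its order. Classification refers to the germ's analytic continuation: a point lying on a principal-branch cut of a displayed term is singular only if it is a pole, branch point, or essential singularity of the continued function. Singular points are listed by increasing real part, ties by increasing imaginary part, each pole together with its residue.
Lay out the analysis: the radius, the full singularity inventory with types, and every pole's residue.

Denominator factor (β + 4/11): pole of order 1 at -4/11, modulus 4/11.
Branch term (19/7)*log(1 - β/(1)): its argument vanishes at β = 1, a logarithmic branch point, modulus 1.
The radius of convergence is the smallest modulus among the singular points: 4/11.
The branch term is analytic at -4/11 and contributes nothing to the residue; only the rational part matters.
At the order-1 pole -4/11 set g(β) = (β - (-4/11))*(rational part) = -35/36.
Simple pole: residue = g(a) at a = -4/11, which is -35/36.
List the singular points by increasing real part (a conjugate pair: the negative imaginary part first).

Radius of convergence at 0: 4/11.
At -4/11: a pole of order 1; residue -35/36.
At 1: a logarithmic branch point.


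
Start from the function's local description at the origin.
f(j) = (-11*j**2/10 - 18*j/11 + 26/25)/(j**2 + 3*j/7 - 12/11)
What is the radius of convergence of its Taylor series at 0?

The radius of convergence is -3/14 + (1/154)*sqrt(26961).

Denominator factor (j**2 + 3*j/7 - 12/11): discriminant 2451/539, real irrational roots -3/14 + (1/154)*sqrt(26961) and -3/14 - (1/154)*sqrt(26961); poles of order 1, moduli -3/14 + (1/154)*sqrt(26961) and 3/14 + (1/154)*sqrt(26961).
The radius of convergence is the smallest modulus among the singular points: -3/14 + (1/154)*sqrt(26961).


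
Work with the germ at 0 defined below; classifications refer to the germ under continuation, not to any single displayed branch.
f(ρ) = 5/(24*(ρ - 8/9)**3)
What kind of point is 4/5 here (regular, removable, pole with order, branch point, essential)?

The point is a regular point.

Denominator factors: ρ - 8/9 = -4/45 at ρ = 4/5 — none vanishes.
So the germ continues analytically to 4/5.


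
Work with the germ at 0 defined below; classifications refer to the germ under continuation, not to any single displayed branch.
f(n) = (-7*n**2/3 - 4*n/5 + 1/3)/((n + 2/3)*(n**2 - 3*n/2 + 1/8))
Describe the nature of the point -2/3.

The denominator factor n + 2/3 vanishes at -2/3 and appears to the power 1; the numerator there equals -23/135, nonzero, and no other factor vanishes.
Hence a pole whose order is the multiplicity, 1.

The point is a pole of order 1.


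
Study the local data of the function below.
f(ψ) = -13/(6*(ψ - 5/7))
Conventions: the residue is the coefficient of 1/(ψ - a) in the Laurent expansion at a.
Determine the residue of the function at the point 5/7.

The residue is -13/6.

At the order-1 pole 5/7 set g(ψ) = (ψ - (5/7))*f(ψ) = -13/6.
Simple pole: residue = g(a) at a = 5/7, which is -13/6.


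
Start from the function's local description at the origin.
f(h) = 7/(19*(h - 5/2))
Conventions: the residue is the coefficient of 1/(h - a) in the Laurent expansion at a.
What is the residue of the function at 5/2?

At the order-1 pole 5/2 set g(h) = (h - (5/2))*f(h) = 7/19.
Simple pole: residue = g(a) at a = 5/2, which is 7/19.

The residue is 7/19.


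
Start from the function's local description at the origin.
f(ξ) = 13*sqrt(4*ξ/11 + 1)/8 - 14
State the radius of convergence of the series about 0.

The radius of convergence is 11/4.

Branch term (13/8)*sqrt(1 - ξ/(-11/4)): its argument vanishes at ξ = -11/4, a square-root branch point, modulus 11/4.
The radius of convergence is the smallest modulus among the singular points: 11/4.


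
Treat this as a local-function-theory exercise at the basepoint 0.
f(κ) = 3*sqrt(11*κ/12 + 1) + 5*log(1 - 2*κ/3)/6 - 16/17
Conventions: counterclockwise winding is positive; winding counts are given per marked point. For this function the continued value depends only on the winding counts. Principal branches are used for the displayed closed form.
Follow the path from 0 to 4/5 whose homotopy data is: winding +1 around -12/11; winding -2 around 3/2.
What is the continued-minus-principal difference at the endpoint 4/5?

The rational part is single-valued and drops out of the difference; each branch term changes only by its own monodromy.
(3)*sqrt(1 - κ/(-12/11)): winding +1 is odd, the square root flips sign, contributing -2*(3)*sqrt(1 - (4/5)/(-12/11)) = -2*(3)*sqrt(26/15) = -(2/5)*sqrt(390).
(5/6)*log(1 - κ/(3/2)): each positive loop around 3/2 adds 2*pi*i to the log, so winding -2 contributes (5/6)*(-2)*2*pi*i = -(10/3)*pi*i.
Summing the contributions at κ = 4/5 gives (-(2/5)*sqrt(390)) - ((10/3)*pi)*i.

Continued minus principal equals (-(2/5)*sqrt(390)) - ((10/3)*pi)*i.


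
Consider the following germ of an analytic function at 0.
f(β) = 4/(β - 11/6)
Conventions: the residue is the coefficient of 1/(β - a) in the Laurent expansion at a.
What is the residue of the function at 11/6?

The residue is 4.

At the order-1 pole 11/6 set g(β) = (β - (11/6))*f(β) = 4.
Simple pole: residue = g(a) at a = 11/6, which is 4.


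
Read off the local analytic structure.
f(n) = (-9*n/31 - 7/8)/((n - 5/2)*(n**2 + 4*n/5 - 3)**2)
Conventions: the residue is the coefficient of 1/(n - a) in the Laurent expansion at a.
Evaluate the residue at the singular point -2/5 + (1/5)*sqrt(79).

The residue is 397/13671 + (3216391/1365131376)*sqrt(79).

The factor n**2 + 4*n/5 - 3 splits as (n - a)(n - a') with a = -2/5 + (1/5)*sqrt(79), a' = -2/5 - (1/5)*sqrt(79). At the order-2 pole a set g(n) = (n - a)^2*f(n) = [(-9*n/31 - 7/8)/(n - 5/2)] / (n - a')^2.
Order-2 pole: residue = g'(a); g'(-2/5 + (1/5)*sqrt(79)) = 397/13671 + (3216391/1365131376)*sqrt(79), so the residue is 397/13671 + (3216391/1365131376)*sqrt(79).


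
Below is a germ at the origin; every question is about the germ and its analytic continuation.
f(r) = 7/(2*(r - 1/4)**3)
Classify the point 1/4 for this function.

The point is a pole of order 3.

The denominator factor r - 1/4 vanishes at 1/4 and appears to the power 3; the numerator there equals 7/2, nonzero, and no other factor vanishes.
Hence a pole whose order is the multiplicity, 3.


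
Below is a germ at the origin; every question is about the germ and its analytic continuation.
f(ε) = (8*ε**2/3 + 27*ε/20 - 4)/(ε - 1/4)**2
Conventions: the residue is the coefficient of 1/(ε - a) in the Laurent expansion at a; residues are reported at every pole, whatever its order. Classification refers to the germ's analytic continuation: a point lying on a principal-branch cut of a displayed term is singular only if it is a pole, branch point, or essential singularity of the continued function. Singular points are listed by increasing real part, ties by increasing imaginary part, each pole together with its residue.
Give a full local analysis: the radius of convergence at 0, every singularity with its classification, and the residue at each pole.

Radius of convergence at 0: 1/4.
At 1/4: a pole of order 2; residue 161/60.

Denominator factor (ε - 1/4)^2: pole of order 2 at 1/4, modulus 1/4.
The radius of convergence is the smallest modulus among the singular points: 1/4.
At the order-2 pole 1/4 set g(ε) = (ε - (1/4))^2*f(ε) = 8*ε**2/3 + 27*ε/20 - 4.
Order-2 pole: residue = g'(a); g'(1/4) = 161/60, so the residue is 161/60.


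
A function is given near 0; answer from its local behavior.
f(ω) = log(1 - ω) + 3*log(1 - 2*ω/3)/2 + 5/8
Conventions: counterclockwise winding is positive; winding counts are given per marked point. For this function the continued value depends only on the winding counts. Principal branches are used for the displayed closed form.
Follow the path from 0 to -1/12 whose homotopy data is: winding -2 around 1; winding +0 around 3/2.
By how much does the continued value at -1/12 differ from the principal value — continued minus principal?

The rational part is single-valued and drops out of the difference; each branch term changes only by its own monodromy.
(3/2)*log(1 - ω/(3/2)): winding 0 around 3/2, so this term returns to its principal value, contribution 0.
(1)*log(1 - ω/(1)): each positive loop around 1 adds 2*pi*i to the log, so winding -2 contributes (1)*(-2)*2*pi*i = -(4)*pi*i.
Summing the contributions at ω = -1/12 gives -(4)*pi*i.

Continued minus principal equals -(4)*pi*i.


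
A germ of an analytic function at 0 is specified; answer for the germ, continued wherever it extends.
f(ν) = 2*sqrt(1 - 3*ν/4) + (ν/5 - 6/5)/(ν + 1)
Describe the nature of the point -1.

The point is a pole of order 1.

The denominator factor ν + 1 vanishes at -1 and appears to the power 1; the numerator there equals -7/5, nonzero, and no other factor vanishes.
The branch terms are analytic at this point.
Hence a pole whose order is the multiplicity, 1.


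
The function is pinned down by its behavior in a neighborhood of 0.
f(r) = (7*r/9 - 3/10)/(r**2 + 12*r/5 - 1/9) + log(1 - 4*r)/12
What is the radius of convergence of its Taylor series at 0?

Denominator factor (r**2 + 12*r/5 - 1/9): discriminant 1396/225, real irrational roots -6/5 + (1/15)*sqrt(349) and -6/5 - (1/15)*sqrt(349); poles of order 1, moduli -6/5 + (1/15)*sqrt(349) and 6/5 + (1/15)*sqrt(349).
Branch term (1/12)*log(1 - r/(1/4)): its argument vanishes at r = 1/4, a logarithmic branch point, modulus 1/4.
The radius of convergence is the smallest modulus among the singular points: -6/5 + (1/15)*sqrt(349).

The radius of convergence is -6/5 + (1/15)*sqrt(349).


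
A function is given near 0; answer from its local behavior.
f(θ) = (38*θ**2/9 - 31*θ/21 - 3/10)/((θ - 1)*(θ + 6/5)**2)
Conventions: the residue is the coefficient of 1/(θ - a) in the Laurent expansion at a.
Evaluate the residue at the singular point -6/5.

The residue is 18889/5082.

At the order-2 pole -6/5 set g(θ) = (θ - (-6/5))^2*f(θ) = (38*θ**2/9 - 31*θ/21 - 3/10)/(θ - 1).
Order-2 pole: residue = g'(a); g'(-6/5) = 18889/5082, so the residue is 18889/5082.


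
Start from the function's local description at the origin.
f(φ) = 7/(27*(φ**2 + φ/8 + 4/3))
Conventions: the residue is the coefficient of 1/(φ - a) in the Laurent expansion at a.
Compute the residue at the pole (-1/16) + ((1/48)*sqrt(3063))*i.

The factor φ**2 + φ/8 + 4/3 splits as (φ - a)(φ - a') with a = (-1/16) + ((1/48)*sqrt(3063))*i, a' = (-1/16) - ((1/48)*sqrt(3063))*i. At the order-1 pole a set g(φ) = (φ - a)*f(φ) = [7/27] / (φ - a').
Simple pole: residue = g(a) at a = (-1/16) + ((1/48)*sqrt(3063))*i, which is -((56/27567)*sqrt(3063))*i.

The residue is -((56/27567)*sqrt(3063))*i.


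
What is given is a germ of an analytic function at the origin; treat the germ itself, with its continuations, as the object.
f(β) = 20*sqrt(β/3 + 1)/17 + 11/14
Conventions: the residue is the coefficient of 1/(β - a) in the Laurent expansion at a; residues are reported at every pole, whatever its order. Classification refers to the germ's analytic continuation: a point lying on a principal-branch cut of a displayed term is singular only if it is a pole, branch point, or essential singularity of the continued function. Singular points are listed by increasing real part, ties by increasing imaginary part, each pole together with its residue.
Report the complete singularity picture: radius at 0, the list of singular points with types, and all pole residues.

Branch term (20/17)*sqrt(1 - β/(-3)): its argument vanishes at β = -3, a square-root branch point, modulus 3.
The radius of convergence is the smallest modulus among the singular points: 3.

Radius of convergence at 0: 3.
At -3: an algebraic (square-root) branch point.


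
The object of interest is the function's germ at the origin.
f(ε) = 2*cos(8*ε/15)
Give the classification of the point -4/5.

There is no denominator, hence no pole anywhere.
The factor cos(8*ε/15) is entire.
So the germ continues analytically to -4/5.

The point is a regular point.


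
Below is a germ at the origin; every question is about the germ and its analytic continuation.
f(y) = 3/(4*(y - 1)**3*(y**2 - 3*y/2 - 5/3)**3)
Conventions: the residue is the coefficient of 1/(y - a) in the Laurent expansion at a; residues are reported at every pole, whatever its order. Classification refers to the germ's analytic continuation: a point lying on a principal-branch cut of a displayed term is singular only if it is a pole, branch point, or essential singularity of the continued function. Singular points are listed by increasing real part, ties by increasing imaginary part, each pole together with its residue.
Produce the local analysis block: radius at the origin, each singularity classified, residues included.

Radius of convergence at 0: -3/4 + (1/12)*sqrt(321).
At 3/4 - (1/12)*sqrt(321): a pole of order 3; residue 23328/371293 - (1004013792/454849890599)*sqrt(321).
At 1: a pole of order 3; residue -46656/371293.
At 3/4 + (1/12)*sqrt(321): a pole of order 3; residue 23328/371293 + (1004013792/454849890599)*sqrt(321).

Denominator factor (y**2 - 3*y/2 - 5/3)^3: discriminant 107/12, real irrational roots 3/4 + (1/12)*sqrt(321) and 3/4 - (1/12)*sqrt(321); poles of order 3, moduli 3/4 + (1/12)*sqrt(321) and -3/4 + (1/12)*sqrt(321).
Denominator factor (y - 1)^3: pole of order 3 at 1, modulus 1.
The radius of convergence is the smallest modulus among the singular points: -3/4 + (1/12)*sqrt(321).
The factor y**2 - 3*y/2 - 5/3 splits as (y - a)(y - a') with a = 3/4 - (1/12)*sqrt(321), a' = 3/4 + (1/12)*sqrt(321). At the order-3 pole a set g(y) = (y - a)^3*f(y) = [3/(4*(y - 1)**3)] / (y - a')^3.
Order-3 pole: residue = g''(a)/2; g''(3/4 - (1/12)*sqrt(321)) = 46656/371293 - (2008027584/454849890599)*sqrt(321), so the residue is 23328/371293 - (1004013792/454849890599)*sqrt(321).
At the order-3 pole 1 set g(y) = (y - (1))^3*f(y) = 3/(4*(y**2 - 3*y/2 - 5/3)**3).
Order-3 pole: residue = g''(a)/2; g''(1) = -93312/371293, so the residue is -46656/371293.
The factor y**2 - 3*y/2 - 5/3 splits as (y - a)(y - a') with a = 3/4 + (1/12)*sqrt(321), a' = 3/4 - (1/12)*sqrt(321). At the order-3 pole a set g(y) = (y - a)^3*f(y) = [3/(4*(y - 1)**3)] / (y - a')^3.
Order-3 pole: residue = g''(a)/2; g''(3/4 + (1/12)*sqrt(321)) = 46656/371293 + (2008027584/454849890599)*sqrt(321), so the residue is 23328/371293 + (1004013792/454849890599)*sqrt(321).
List the singular points by increasing real part (a conjugate pair: the negative imaginary part first).


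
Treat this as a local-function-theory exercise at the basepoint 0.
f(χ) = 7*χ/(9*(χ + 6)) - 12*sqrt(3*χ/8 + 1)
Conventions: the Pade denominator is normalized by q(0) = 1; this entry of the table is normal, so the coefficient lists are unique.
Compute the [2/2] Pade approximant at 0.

The Pade approximant has numerator coefficients [-12, -21454751/3858408, -21494189/41156352]; denominator coefficients [1, 491611/1714848, 158107/18291712].

Taylor coefficients needed (expand at 0): a_0 = -12, a_1 = -229/108, a_2 = 1963/10368, a_3 = -17891/497664, a_4 = 828391/95551488.
Write the denominator as Q(χ) = 1 + q1*χ + q2*χ^2. Requiring Q*f - P = O(χ^5) with deg P <= 2 kills the coefficients of χ^3..χ^4 in Q*f:
  χ^3: a_3 + q1*a_2 + q2*a_1 = 0, i.e. -17891/497664 + (1963/10368)*q1 + (-229/108)*q2 = 0.
  χ^4: a_4 + q1*a_3 + q2*a_2 = 0, i.e. 828391/95551488 + (-17891/497664)*q1 + (1963/10368)*q2 = 0.
Solving this linear system: q1 = 491611/1714848, q2 = 158107/18291712.
The numerator is Q*f truncated at degree 2: P0 = a_0 = -12; P1 = a_1 + q1*a_0 = -21454751/3858408; P2 = a_2 + q1*a_1 + q2*a_0 = -21494189/41156352.


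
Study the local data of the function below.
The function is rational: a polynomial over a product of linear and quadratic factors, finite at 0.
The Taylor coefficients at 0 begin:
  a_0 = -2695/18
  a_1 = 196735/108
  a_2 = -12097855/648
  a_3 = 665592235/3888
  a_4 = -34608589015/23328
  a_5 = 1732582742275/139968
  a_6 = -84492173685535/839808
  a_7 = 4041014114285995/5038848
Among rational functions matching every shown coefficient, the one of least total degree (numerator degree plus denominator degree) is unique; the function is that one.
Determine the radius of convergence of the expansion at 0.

The radius of convergence is 1/7.

No rational of total degree below 3 reproduces all 8 coefficients; solving the [0/3] Pade equations on them gives f(β) = 5/(3*(β - 6/11)*(β + 1/7)**2), whose expansion matches every shown term.
Denominator factor (β + 1/7)^2: pole of order 2 at -1/7, modulus 1/7.
Denominator factor (β - 6/11): pole of order 1 at 6/11, modulus 6/11.
The radius of convergence is the smallest modulus among the singular points: 1/7.


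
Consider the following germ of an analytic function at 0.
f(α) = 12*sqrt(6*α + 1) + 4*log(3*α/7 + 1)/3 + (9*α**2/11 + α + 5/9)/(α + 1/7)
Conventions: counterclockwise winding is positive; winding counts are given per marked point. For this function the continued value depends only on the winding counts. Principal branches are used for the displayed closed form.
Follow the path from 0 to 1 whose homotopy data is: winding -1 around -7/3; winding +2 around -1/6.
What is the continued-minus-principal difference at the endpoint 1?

The rational part is single-valued and drops out of the difference; each branch term changes only by its own monodromy.
(4/3)*log(1 - α/(-7/3)): each positive loop around -7/3 adds 2*pi*i to the log, so winding -1 contributes (4/3)*(-1)*2*pi*i = -(8/3)*pi*i.
(12)*sqrt(1 - α/(-1/6)): winding +2 is even, the square root returns to the same sheet, contribution 0.
Summing the contributions at α = 1 gives -(8/3)*pi*i.

Continued minus principal equals -(8/3)*pi*i.


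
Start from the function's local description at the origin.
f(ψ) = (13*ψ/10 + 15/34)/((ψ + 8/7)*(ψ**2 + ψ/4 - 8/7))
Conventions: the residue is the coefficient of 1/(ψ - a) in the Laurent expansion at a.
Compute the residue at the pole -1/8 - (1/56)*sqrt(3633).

The factor ψ**2 + ψ/4 - 8/7 splits as (ψ - a)(ψ - a') with a = -1/8 - (1/56)*sqrt(3633), a' = -1/8 + (1/56)*sqrt(3633). At the order-1 pole a set g(ψ) = (ψ - a)*f(ψ) = [(13*ψ/10 + 15/34)/(ψ + 8/7)] / (ψ - a').
Simple pole: residue = g(a) at a = -1/8 - (1/56)*sqrt(3633), which is -8701/2040 - (9051/117640)*sqrt(3633).

The residue is -8701/2040 - (9051/117640)*sqrt(3633).


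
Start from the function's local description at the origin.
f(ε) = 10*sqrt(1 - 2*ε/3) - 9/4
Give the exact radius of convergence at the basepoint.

Branch term (10)*sqrt(1 - ε/(3/2)): its argument vanishes at ε = 3/2, a square-root branch point, modulus 3/2.
The radius of convergence is the smallest modulus among the singular points: 3/2.

The radius of convergence is 3/2.


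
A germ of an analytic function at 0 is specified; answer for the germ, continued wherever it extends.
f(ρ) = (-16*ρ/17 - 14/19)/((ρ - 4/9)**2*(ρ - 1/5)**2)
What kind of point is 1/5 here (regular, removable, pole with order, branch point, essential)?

The point is a pole of order 2.

The denominator factor ρ - 1/5 vanishes at 1/5 and appears to the power 2; the numerator there equals -1494/1615, nonzero, and no other factor vanishes.
Hence a pole whose order is the multiplicity, 2.


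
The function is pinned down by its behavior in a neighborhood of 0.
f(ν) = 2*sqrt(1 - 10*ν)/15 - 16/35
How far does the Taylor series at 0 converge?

The radius of convergence is 1/10.

Branch term (2/15)*sqrt(1 - ν/(1/10)): its argument vanishes at ν = 1/10, a square-root branch point, modulus 1/10.
The radius of convergence is the smallest modulus among the singular points: 1/10.


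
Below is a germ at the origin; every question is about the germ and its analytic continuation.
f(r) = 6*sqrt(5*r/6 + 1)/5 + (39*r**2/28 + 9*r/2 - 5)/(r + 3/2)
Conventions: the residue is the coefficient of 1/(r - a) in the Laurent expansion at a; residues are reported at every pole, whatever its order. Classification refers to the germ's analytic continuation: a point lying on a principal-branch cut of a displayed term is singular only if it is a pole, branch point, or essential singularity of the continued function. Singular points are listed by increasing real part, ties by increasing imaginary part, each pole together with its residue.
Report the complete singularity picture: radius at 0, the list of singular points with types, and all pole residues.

Denominator factor (r + 3/2): pole of order 1 at -3/2, modulus 3/2.
Branch term (6/5)*sqrt(1 - r/(-6/5)): its argument vanishes at r = -6/5, a square-root branch point, modulus 6/5.
The radius of convergence is the smallest modulus among the singular points: 6/5.
The branch term is analytic at -3/2 and contributes nothing to the residue; only the rational part matters.
At the order-1 pole -3/2 set g(r) = (r - (-3/2))*(rational part) = 39*r**2/28 + 9*r/2 - 5.
Simple pole: residue = g(a) at a = -3/2, which is -965/112.
List the singular points by increasing real part (a conjugate pair: the negative imaginary part first).

Radius of convergence at 0: 6/5.
At -3/2: a pole of order 1; residue -965/112.
At -6/5: an algebraic (square-root) branch point.
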